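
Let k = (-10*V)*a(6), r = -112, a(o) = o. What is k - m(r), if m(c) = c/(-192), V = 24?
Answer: -17287/12 ≈ -1440.6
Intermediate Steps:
k = -1440 (k = -10*24*6 = -240*6 = -1440)
m(c) = -c/192 (m(c) = c*(-1/192) = -c/192)
k - m(r) = -1440 - (-1)*(-112)/192 = -1440 - 1*7/12 = -1440 - 7/12 = -17287/12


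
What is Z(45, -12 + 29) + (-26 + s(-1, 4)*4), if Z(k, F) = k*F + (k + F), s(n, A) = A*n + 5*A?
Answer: 865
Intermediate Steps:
s(n, A) = 5*A + A*n
Z(k, F) = F + k + F*k (Z(k, F) = F*k + (F + k) = F + k + F*k)
Z(45, -12 + 29) + (-26 + s(-1, 4)*4) = ((-12 + 29) + 45 + (-12 + 29)*45) + (-26 + (4*(5 - 1))*4) = (17 + 45 + 17*45) + (-26 + (4*4)*4) = (17 + 45 + 765) + (-26 + 16*4) = 827 + (-26 + 64) = 827 + 38 = 865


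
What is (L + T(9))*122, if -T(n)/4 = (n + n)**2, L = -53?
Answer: -164578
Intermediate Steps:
T(n) = -16*n**2 (T(n) = -4*(n + n)**2 = -4*4*n**2 = -16*n**2)
(L + T(9))*122 = (-53 - 16*9**2)*122 = (-53 - 16*81)*122 = (-53 - 1296)*122 = -1349*122 = -164578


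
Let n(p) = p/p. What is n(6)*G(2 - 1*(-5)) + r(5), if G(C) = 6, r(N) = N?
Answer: 11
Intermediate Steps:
n(p) = 1
n(6)*G(2 - 1*(-5)) + r(5) = 1*6 + 5 = 6 + 5 = 11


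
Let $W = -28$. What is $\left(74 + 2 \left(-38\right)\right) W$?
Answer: $56$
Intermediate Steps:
$\left(74 + 2 \left(-38\right)\right) W = \left(74 + 2 \left(-38\right)\right) \left(-28\right) = \left(74 - 76\right) \left(-28\right) = \left(-2\right) \left(-28\right) = 56$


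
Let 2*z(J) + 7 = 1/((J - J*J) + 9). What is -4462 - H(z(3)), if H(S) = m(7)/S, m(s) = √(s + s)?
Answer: -4462 + 3*√14/10 ≈ -4460.9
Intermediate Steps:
m(s) = √2*√s (m(s) = √(2*s) = √2*√s)
z(J) = -7/2 + 1/(2*(9 + J - J²)) (z(J) = -7/2 + 1/(2*((J - J*J) + 9)) = -7/2 + 1/(2*((J - J²) + 9)) = -7/2 + 1/(2*(9 + J - J²)))
H(S) = √14/S (H(S) = (√2*√7)/S = √14/S)
-4462 - H(z(3)) = -4462 - √14/((-62 - 7*3 + 7*3²)/(2*(9 + 3 - 1*3²))) = -4462 - √14/((-62 - 21 + 7*9)/(2*(9 + 3 - 1*9))) = -4462 - √14/((-62 - 21 + 63)/(2*(9 + 3 - 9))) = -4462 - √14/((½)*(-20)/3) = -4462 - √14/((½)*(⅓)*(-20)) = -4462 - √14/(-10/3) = -4462 - √14*(-3)/10 = -4462 - (-3)*√14/10 = -4462 + 3*√14/10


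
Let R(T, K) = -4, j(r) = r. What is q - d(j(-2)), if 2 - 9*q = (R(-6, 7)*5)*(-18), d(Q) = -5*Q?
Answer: -448/9 ≈ -49.778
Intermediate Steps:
q = -358/9 (q = 2/9 - (-4*5)*(-18)/9 = 2/9 - (-20)*(-18)/9 = 2/9 - ⅑*360 = 2/9 - 40 = -358/9 ≈ -39.778)
q - d(j(-2)) = -358/9 - (-5)*(-2) = -358/9 - 1*10 = -358/9 - 10 = -448/9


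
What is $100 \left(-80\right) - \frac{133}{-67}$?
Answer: $- \frac{535867}{67} \approx -7998.0$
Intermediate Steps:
$100 \left(-80\right) - \frac{133}{-67} = -8000 - - \frac{133}{67} = -8000 + \frac{133}{67} = - \frac{535867}{67}$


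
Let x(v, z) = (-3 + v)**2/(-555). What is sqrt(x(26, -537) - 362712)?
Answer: I*sqrt(111724657395)/555 ≈ 602.26*I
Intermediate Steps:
x(v, z) = -(-3 + v)**2/555 (x(v, z) = (-3 + v)**2*(-1/555) = -(-3 + v)**2/555)
sqrt(x(26, -537) - 362712) = sqrt(-(-3 + 26)**2/555 - 362712) = sqrt(-1/555*23**2 - 362712) = sqrt(-1/555*529 - 362712) = sqrt(-529/555 - 362712) = sqrt(-201305689/555) = I*sqrt(111724657395)/555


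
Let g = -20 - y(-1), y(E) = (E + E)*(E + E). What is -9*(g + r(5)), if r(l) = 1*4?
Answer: 180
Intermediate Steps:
y(E) = 4*E² (y(E) = (2*E)*(2*E) = 4*E²)
r(l) = 4
g = -24 (g = -20 - 4*(-1)² = -20 - 4 = -24)
-9*(g + r(5)) = -9*(-24 + 4) = -9*(-20) = 180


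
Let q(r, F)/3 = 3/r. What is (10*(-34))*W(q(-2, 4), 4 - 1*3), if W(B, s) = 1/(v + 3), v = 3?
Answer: -170/3 ≈ -56.667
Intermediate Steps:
q(r, F) = 9/r (q(r, F) = 3*(3/r) = 9/r)
W(B, s) = 1/6 (W(B, s) = 1/(3 + 3) = 1/6)
(10*(-34))*W(q(-2, 4), 4 - 1*3) = (10*(-34))*(1/6) = -340*1/6 = -170/3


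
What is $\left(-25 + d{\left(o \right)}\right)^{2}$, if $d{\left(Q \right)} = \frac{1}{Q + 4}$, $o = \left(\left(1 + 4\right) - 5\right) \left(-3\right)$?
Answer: $\frac{9801}{16} \approx 612.56$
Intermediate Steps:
$o = 0$ ($o = \left(5 - 5\right) \left(-3\right) = 0 \left(-3\right) = 0$)
$d{\left(Q \right)} = \frac{1}{4 + Q}$
$\left(-25 + d{\left(o \right)}\right)^{2} = \left(-25 + \frac{1}{4 + 0}\right)^{2} = \left(-25 + \frac{1}{4}\right)^{2} = \left(- \frac{99}{4}\right)^{2} = \frac{9801}{16}$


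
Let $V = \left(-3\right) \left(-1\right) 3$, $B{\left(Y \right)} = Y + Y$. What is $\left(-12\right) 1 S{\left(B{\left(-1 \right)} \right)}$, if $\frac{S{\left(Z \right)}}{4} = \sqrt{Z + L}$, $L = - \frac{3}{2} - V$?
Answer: $- 120 i \sqrt{2} \approx - 169.71 i$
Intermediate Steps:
$B{\left(Y \right)} = 2 Y$
$V = 9$ ($V = 3 \cdot 3 = 9$)
$L = - \frac{21}{2}$ ($L = - \frac{3}{2} - 9 = - \frac{21}{2} \approx -10.5$)
$S{\left(Z \right)} = 4 \sqrt{- \frac{21}{2} + Z}$ ($S{\left(Z \right)} = 4 \sqrt{Z - \frac{21}{2}} = 4 \sqrt{- \frac{21}{2} + Z}$)
$\left(-12\right) 1 S{\left(B{\left(-1 \right)} \right)} = \left(-12\right) 1 \cdot 2 \sqrt{-42 + 4 \cdot 2 \left(-1\right)} = - 12 \cdot 2 \sqrt{-42 + 4 \left(-2\right)} = - 12 \cdot 2 \sqrt{-42 - 8} = - 12 \cdot 2 \sqrt{-50} = - 12 \cdot 2 \cdot 5 i \sqrt{2} = - 12 \cdot 10 i \sqrt{2} = - 120 i \sqrt{2}$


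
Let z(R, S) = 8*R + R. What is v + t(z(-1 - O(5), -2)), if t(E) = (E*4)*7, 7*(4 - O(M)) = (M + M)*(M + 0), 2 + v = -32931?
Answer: -32393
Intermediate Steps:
v = -32933 (v = -2 - 32931 = -32933)
O(M) = 4 - 2*M²/7 (O(M) = 4 - (M + M)*(M + 0)/7 = 4 - 2*M*M/7 = 4 - 2*M²/7)
z(R, S) = 9*R
t(E) = 28*E (t(E) = (4*E)*7 = 28*E)
v + t(z(-1 - O(5), -2)) = -32933 + 28*(9*(-1 - (4 - 2/7*5²))) = -32933 + 28*(9*(-1 - (4 - 2/7*25))) = -32933 + 28*(9*(-1 - (4 - 50/7))) = -32933 + 28*(9*(-1 - 1*(-22/7))) = -32933 + 28*(9*(-1 + 22/7)) = -32933 + 28*(9*(15/7)) = -32933 + 28*(135/7) = -32933 + 540 = -32393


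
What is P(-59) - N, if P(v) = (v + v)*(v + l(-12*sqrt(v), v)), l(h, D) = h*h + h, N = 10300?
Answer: 999190 + 1416*I*sqrt(59) ≈ 9.9919e+5 + 10877.0*I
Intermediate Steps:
l(h, D) = h + h**2 (l(h, D) = h**2 + h = h + h**2)
P(v) = 2*v*(v - 12*sqrt(v)*(1 - 12*sqrt(v))) (P(v) = (v + v)*(v + (-12*sqrt(v))*(1 - 12*sqrt(v))) = (2*v)*(v - 12*sqrt(v)*(1 - 12*sqrt(v))) = 2*v*(v - 12*sqrt(v)*(1 - 12*sqrt(v))))
P(-59) - N = (-(-1416)*I*sqrt(59) + 290*(-59)**2) - 1*10300 = (-(-1416)*I*sqrt(59) + 290*3481) - 10300 = (1416*I*sqrt(59) + 1009490) - 10300 = (1009490 + 1416*I*sqrt(59)) - 10300 = 999190 + 1416*I*sqrt(59)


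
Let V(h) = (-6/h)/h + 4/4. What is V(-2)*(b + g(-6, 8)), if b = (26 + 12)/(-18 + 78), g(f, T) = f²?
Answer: -1099/60 ≈ -18.317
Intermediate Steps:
V(h) = 1 - 6/h² (V(h) = -6/h² + 4*(¼) = -6/h² + 1 = 1 - 6/h²)
b = 19/30 (b = 38/60 = 38*(1/60) = 19/30 ≈ 0.63333)
V(-2)*(b + g(-6, 8)) = (1 - 6/(-2)²)*(19/30 + (-6)²) = (1 - 6*¼)*(19/30 + 36) = (1 - 3/2)*(1099/30) = -½*1099/30 = -1099/60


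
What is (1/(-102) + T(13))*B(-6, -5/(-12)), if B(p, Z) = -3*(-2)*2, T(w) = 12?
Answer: 2446/17 ≈ 143.88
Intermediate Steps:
B(p, Z) = 12 (B(p, Z) = 6*2 = 12)
(1/(-102) + T(13))*B(-6, -5/(-12)) = (1/(-102) + 12)*12 = (-1/102 + 12)*12 = (1223/102)*12 = 2446/17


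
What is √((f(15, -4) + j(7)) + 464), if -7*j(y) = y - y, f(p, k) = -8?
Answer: 2*√114 ≈ 21.354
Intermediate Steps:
j(y) = 0 (j(y) = -(y - y)/7 = -⅐*0 = 0)
√((f(15, -4) + j(7)) + 464) = √((-8 + 0) + 464) = √(-8 + 464) = √456 = 2*√114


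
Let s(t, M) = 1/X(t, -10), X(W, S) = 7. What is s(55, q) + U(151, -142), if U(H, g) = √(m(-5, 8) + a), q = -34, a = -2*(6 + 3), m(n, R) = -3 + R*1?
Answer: ⅐ + I*√13 ≈ 0.14286 + 3.6056*I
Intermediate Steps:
m(n, R) = -3 + R
a = -18 (a = -2*9 = -18)
U(H, g) = I*√13 (U(H, g) = √((-3 + 8) - 18) = √(5 - 18) = √(-13) = I*√13)
s(t, M) = ⅐ (s(t, M) = 1/7 = ⅐)
s(55, q) + U(151, -142) = ⅐ + I*√13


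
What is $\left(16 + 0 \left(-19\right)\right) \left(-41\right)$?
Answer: $-656$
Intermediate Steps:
$\left(16 + 0 \left(-19\right)\right) \left(-41\right) = \left(16 + 0\right) \left(-41\right) = 16 \left(-41\right) = -656$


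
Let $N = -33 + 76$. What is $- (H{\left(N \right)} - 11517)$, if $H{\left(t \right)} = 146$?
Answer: $11371$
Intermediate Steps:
$N = 43$
$- (H{\left(N \right)} - 11517) = - (146 - 11517) = \left(-1\right) \left(-11371\right) = 11371$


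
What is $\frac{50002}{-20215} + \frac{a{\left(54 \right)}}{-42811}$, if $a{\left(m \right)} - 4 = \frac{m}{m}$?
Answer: $- \frac{2140736697}{865424365} \approx -2.4736$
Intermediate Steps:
$a{\left(m \right)} = 5$ ($a{\left(m \right)} = 4 + \frac{m}{m} = 4 + 1 = 5$)
$\frac{50002}{-20215} + \frac{a{\left(54 \right)}}{-42811} = \frac{50002}{-20215} + \frac{5}{-42811} = 50002 \left(- \frac{1}{20215}\right) + 5 \left(- \frac{1}{42811}\right) = - \frac{50002}{20215} - \frac{5}{42811} = - \frac{2140736697}{865424365}$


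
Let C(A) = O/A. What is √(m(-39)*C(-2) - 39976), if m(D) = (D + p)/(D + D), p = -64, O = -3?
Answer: 3*I*√3002493/26 ≈ 199.94*I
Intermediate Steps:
m(D) = (-64 + D)/(2*D) (m(D) = (D - 64)/(D + D) = (-64 + D)/((2*D)) = (-64 + D)*(1/(2*D)) = (-64 + D)/(2*D))
C(A) = -3/A
√(m(-39)*C(-2) - 39976) = √(((½)*(-64 - 39)/(-39))*(-3/(-2)) - 39976) = √(((½)*(-1/39)*(-103))*(-3*(-½)) - 39976) = √((103/78)*(3/2) - 39976) = √(103/52 - 39976) = √(-2078649/52) = 3*I*√3002493/26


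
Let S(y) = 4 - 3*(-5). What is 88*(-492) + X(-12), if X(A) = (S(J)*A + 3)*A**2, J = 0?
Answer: -75696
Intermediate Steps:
S(y) = 19 (S(y) = 4 + 15 = 19)
X(A) = A**2*(3 + 19*A) (X(A) = (19*A + 3)*A**2 = (3 + 19*A)*A**2 = A**2*(3 + 19*A))
88*(-492) + X(-12) = 88*(-492) + (-12)**2*(3 + 19*(-12)) = -43296 + 144*(3 - 228) = -43296 + 144*(-225) = -43296 - 32400 = -75696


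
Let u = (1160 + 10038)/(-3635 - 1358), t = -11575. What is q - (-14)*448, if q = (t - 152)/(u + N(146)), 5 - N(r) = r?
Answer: 4544356303/715211 ≈ 6353.9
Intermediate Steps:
N(r) = 5 - r
u = -11198/4993 (u = 11198/(-4993) = 11198*(-1/4993) = -11198/4993 ≈ -2.2427)
q = 58552911/715211 (q = (-11575 - 152)/(-11198/4993 + (5 - 1*146)) = -11727/(-11198/4993 + (5 - 146)) = -11727/(-11198/4993 - 141) = -11727/(-715211/4993) = -11727*(-4993/715211) = 58552911/715211 ≈ 81.868)
q - (-14)*448 = 58552911/715211 - (-14)*448 = 58552911/715211 - 1*(-6272) = 58552911/715211 + 6272 = 4544356303/715211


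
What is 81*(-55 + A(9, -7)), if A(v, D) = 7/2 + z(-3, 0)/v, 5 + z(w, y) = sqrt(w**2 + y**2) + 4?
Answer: -8307/2 ≈ -4153.5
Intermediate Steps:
z(w, y) = -1 + sqrt(w**2 + y**2) (z(w, y) = -5 + (sqrt(w**2 + y**2) + 4) = -5 + (4 + sqrt(w**2 + y**2)) = -1 + sqrt(w**2 + y**2))
A(v, D) = 7/2 + 2/v (A(v, D) = 7/2 + (-1 + sqrt((-3)**2 + 0**2))/v = 7*(1/2) + (-1 + sqrt(9 + 0))/v = 7/2 + (-1 + sqrt(9))/v = 7/2 + (-1 + 3)/v = 7/2 + 2/v)
81*(-55 + A(9, -7)) = 81*(-55 + (7/2 + 2/9)) = 81*(-55 + 67/18) = 81*(-923/18) = -8307/2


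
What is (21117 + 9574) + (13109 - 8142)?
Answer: 35658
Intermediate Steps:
(21117 + 9574) + (13109 - 8142) = 30691 + 4967 = 35658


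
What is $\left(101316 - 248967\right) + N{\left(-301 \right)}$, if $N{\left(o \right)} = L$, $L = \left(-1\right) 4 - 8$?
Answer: $-147663$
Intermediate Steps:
$L = -12$ ($L = -4 - 8 = -12$)
$N{\left(o \right)} = -12$
$\left(101316 - 248967\right) + N{\left(-301 \right)} = \left(101316 - 248967\right) - 12 = -147651 - 12 = -147663$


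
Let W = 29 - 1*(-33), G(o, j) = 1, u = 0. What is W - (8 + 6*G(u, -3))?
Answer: 48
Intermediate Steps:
W = 62 (W = 29 + 33 = 62)
W - (8 + 6*G(u, -3)) = 62 - (8 + 6*1) = 62 - (8 + 6) = 62 - 1*14 = 62 - 14 = 48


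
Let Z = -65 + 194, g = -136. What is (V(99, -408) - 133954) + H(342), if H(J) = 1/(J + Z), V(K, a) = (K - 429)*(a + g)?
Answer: 21461587/471 ≈ 45566.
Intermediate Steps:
V(K, a) = (-429 + K)*(-136 + a) (V(K, a) = (K - 429)*(a - 136) = (-429 + K)*(-136 + a))
Z = 129
H(J) = 1/(129 + J) (H(J) = 1/(J + 129) = 1/(129 + J))
(V(99, -408) - 133954) + H(342) = ((58344 - 429*(-408) - 136*99 + 99*(-408)) - 133954) + 1/(129 + 342) = ((58344 + 175032 - 13464 - 40392) - 133954) + 1/471 = (179520 - 133954) + 1/471 = 45566 + 1/471 = 21461587/471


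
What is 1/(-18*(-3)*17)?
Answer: 1/918 ≈ 0.0010893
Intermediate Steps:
1/(-18*(-3)*17) = 1/(-9*(-6)*17) = 1/(54*17) = 1/918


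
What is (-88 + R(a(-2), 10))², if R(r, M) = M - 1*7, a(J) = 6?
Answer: 7225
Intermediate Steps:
R(r, M) = -7 + M (R(r, M) = M - 7 = -7 + M)
(-88 + R(a(-2), 10))² = (-88 + (-7 + 10))² = (-88 + 3)² = (-85)² = 7225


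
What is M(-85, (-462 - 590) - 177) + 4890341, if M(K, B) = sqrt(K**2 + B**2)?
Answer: 4890341 + sqrt(1517666) ≈ 4.8916e+6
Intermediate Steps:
M(K, B) = sqrt(B**2 + K**2)
M(-85, (-462 - 590) - 177) + 4890341 = sqrt(((-462 - 590) - 177)**2 + (-85)**2) + 4890341 = sqrt((-1052 - 177)**2 + 7225) + 4890341 = sqrt((-1229)**2 + 7225) + 4890341 = sqrt(1510441 + 7225) + 4890341 = sqrt(1517666) + 4890341 = 4890341 + sqrt(1517666)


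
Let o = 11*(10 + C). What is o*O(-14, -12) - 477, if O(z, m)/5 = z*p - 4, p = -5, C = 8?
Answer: 64863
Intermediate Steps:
O(z, m) = -20 - 25*z (O(z, m) = 5*(z*(-5) - 4) = 5*(-5*z - 4) = 5*(-4 - 5*z) = -20 - 25*z)
o = 198 (o = 11*(10 + 8) = 11*18 = 198)
o*O(-14, -12) - 477 = 198*(-20 - 25*(-14)) - 477 = 198*(-20 + 350) - 477 = 198*330 - 477 = 65340 - 477 = 64863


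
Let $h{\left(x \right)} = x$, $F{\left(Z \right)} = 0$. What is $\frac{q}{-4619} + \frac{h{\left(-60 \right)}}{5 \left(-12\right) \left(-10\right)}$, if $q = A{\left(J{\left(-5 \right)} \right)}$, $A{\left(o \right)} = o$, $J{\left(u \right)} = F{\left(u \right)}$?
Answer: $- \frac{1}{10} \approx -0.1$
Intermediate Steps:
$J{\left(u \right)} = 0$
$q = 0$
$\frac{q}{-4619} + \frac{h{\left(-60 \right)}}{5 \left(-12\right) \left(-10\right)} = \frac{0}{-4619} - \frac{60}{5 \left(-12\right) \left(-10\right)} = 0 \left(- \frac{1}{4619}\right) - \frac{60}{\left(-60\right) \left(-10\right)} = 0 - \frac{60}{600} = 0 - \frac{1}{10} = - \frac{1}{10}$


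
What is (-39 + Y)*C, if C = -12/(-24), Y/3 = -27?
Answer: -60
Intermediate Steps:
Y = -81 (Y = 3*(-27) = -81)
C = ½ (C = -12*(-1/24) = ½ ≈ 0.50000)
(-39 + Y)*C = (-39 - 81)*(½) = -120*½ = -60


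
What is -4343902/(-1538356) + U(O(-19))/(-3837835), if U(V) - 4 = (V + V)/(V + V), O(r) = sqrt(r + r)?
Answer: 1667117144039/590395649926 ≈ 2.8237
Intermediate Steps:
O(r) = sqrt(2)*sqrt(r) (O(r) = sqrt(2*r) = sqrt(2)*sqrt(r))
U(V) = 5 (U(V) = 4 + (V + V)/(V + V) = 4 + (2*V)/((2*V)) = 4 + (2*V)*(1/(2*V)) = 4 + 1 = 5)
-4343902/(-1538356) + U(O(-19))/(-3837835) = -4343902/(-1538356) + 5/(-3837835) = -4343902*(-1/1538356) + 5*(-1/3837835) = 2171951/769178 - 1/767567 = 1667117144039/590395649926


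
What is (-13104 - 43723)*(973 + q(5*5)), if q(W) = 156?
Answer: -64157683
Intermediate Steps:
(-13104 - 43723)*(973 + q(5*5)) = (-13104 - 43723)*(973 + 156) = -56827*1129 = -64157683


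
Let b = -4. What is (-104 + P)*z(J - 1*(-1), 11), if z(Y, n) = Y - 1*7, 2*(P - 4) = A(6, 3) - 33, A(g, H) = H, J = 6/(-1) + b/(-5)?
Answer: 1288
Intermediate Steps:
J = -26/5 (J = 6/(-1) - 4/(-5) = 6*(-1) - 4*(-1/5) = -6 + 4/5 = -26/5 ≈ -5.2000)
P = -11 (P = 4 + (3 - 33)/2 = 4 + (1/2)*(-30) = 4 - 15 = -11)
z(Y, n) = -7 + Y (z(Y, n) = Y - 7 = -7 + Y)
(-104 + P)*z(J - 1*(-1), 11) = (-104 - 11)*(-7 + (-26/5 - 1*(-1))) = -115*(-7 + (-26/5 + 1)) = -115*(-7 - 21/5) = -115*(-56/5) = 1288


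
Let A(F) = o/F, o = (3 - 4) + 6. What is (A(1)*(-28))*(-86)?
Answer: 12040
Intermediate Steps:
o = 5 (o = -1 + 6 = 5)
A(F) = 5/F
(A(1)*(-28))*(-86) = ((5/1)*(-28))*(-86) = ((5*1)*(-28))*(-86) = (5*(-28))*(-86) = -140*(-86) = 12040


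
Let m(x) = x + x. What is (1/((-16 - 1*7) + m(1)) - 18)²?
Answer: 143641/441 ≈ 325.72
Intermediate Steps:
m(x) = 2*x
(1/((-16 - 1*7) + m(1)) - 18)² = (1/((-16 - 1*7) + 2*1) - 18)² = (1/((-16 - 7) + 2) - 18)² = (1/(-23 + 2) - 18)² = (1/(-21) - 18)² = (-1/21 - 18)² = (-379/21)² = 143641/441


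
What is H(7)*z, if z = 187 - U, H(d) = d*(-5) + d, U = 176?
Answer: -308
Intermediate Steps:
H(d) = -4*d (H(d) = -5*d + d = -4*d)
z = 11 (z = 187 - 1*176 = 187 - 176 = 11)
H(7)*z = -4*7*11 = -28*11 = -308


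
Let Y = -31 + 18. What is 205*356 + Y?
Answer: 72967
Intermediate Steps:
Y = -13
205*356 + Y = 205*356 - 13 = 72980 - 13 = 72967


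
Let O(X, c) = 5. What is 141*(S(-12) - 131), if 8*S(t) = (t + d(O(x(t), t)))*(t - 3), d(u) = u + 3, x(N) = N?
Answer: -34827/2 ≈ -17414.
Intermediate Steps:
d(u) = 3 + u
S(t) = (-3 + t)*(8 + t)/8 (S(t) = ((t + (3 + 5))*(t - 3))/8 = ((t + 8)*(-3 + t))/8 = ((8 + t)*(-3 + t))/8 = ((-3 + t)*(8 + t))/8 = (-3 + t)*(8 + t)/8)
141*(S(-12) - 131) = 141*((-3 + (⅛)*(-12)² + (5/8)*(-12)) - 131) = 141*((-3 + (⅛)*144 - 15/2) - 131) = 141*((-3 + 18 - 15/2) - 131) = 141*(15/2 - 131) = 141*(-247/2) = -34827/2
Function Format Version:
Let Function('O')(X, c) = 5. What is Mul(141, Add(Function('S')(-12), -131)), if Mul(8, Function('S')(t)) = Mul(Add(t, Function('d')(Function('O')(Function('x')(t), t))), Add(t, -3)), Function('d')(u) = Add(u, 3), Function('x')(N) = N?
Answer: Rational(-34827, 2) ≈ -17414.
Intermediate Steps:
Function('d')(u) = Add(3, u)
Function('S')(t) = Mul(Rational(1, 8), Add(-3, t), Add(8, t)) (Function('S')(t) = Mul(Rational(1, 8), Mul(Add(t, Add(3, 5)), Add(t, -3))) = Mul(Rational(1, 8), Mul(Add(t, 8), Add(-3, t))) = Mul(Rational(1, 8), Mul(Add(8, t), Add(-3, t))) = Mul(Rational(1, 8), Mul(Add(-3, t), Add(8, t))) = Mul(Rational(1, 8), Add(-3, t), Add(8, t)))
Mul(141, Add(Function('S')(-12), -131)) = Mul(141, Add(Add(-3, Mul(Rational(1, 8), Pow(-12, 2)), Mul(Rational(5, 8), -12)), -131)) = Mul(141, Add(Add(-3, Mul(Rational(1, 8), 144), Rational(-15, 2)), -131)) = Mul(141, Add(Add(-3, 18, Rational(-15, 2)), -131)) = Mul(141, Add(Rational(15, 2), -131)) = Mul(141, Rational(-247, 2)) = Rational(-34827, 2)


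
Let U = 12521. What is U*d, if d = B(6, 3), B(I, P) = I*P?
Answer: 225378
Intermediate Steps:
d = 18 (d = 6*3 = 18)
U*d = 12521*18 = 225378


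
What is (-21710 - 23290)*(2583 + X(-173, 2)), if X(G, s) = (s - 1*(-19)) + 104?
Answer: -121860000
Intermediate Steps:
X(G, s) = 123 + s (X(G, s) = (s + 19) + 104 = (19 + s) + 104 = 123 + s)
(-21710 - 23290)*(2583 + X(-173, 2)) = (-21710 - 23290)*(2583 + (123 + 2)) = -45000*(2583 + 125) = -45000*2708 = -121860000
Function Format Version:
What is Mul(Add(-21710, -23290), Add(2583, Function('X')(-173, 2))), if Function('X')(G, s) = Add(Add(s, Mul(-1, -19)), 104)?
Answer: -121860000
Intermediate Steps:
Function('X')(G, s) = Add(123, s) (Function('X')(G, s) = Add(Add(s, 19), 104) = Add(Add(19, s), 104) = Add(123, s))
Mul(Add(-21710, -23290), Add(2583, Function('X')(-173, 2))) = Mul(Add(-21710, -23290), Add(2583, Add(123, 2))) = Mul(-45000, Add(2583, 125)) = Mul(-45000, 2708) = -121860000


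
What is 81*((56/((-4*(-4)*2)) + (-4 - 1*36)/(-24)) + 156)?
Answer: 51651/4 ≈ 12913.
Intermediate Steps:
81*((56/((-4*(-4)*2)) + (-4 - 1*36)/(-24)) + 156) = 81*((56/((16*2)) + (-4 - 36)*(-1/24)) + 156) = 81*((56/32 - 40*(-1/24)) + 156) = 81*((56*(1/32) + 5/3) + 156) = 81*((7/4 + 5/3) + 156) = 81*(41/12 + 156) = 81*(1913/12) = 51651/4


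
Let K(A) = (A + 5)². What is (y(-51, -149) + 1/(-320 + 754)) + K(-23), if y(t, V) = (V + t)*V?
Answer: 13073817/434 ≈ 30124.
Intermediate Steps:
K(A) = (5 + A)²
y(t, V) = V*(V + t)
(y(-51, -149) + 1/(-320 + 754)) + K(-23) = (-149*(-149 - 51) + 1/(-320 + 754)) + (5 - 23)² = (-149*(-200) + 1/434) + (-18)² = (29800 + 1/434) + 324 = 12933201/434 + 324 = 13073817/434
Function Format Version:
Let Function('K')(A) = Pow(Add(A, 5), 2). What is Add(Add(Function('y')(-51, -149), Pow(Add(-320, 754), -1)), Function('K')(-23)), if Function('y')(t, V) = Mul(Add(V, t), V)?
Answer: Rational(13073817, 434) ≈ 30124.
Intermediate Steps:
Function('K')(A) = Pow(Add(5, A), 2)
Function('y')(t, V) = Mul(V, Add(V, t))
Add(Add(Function('y')(-51, -149), Pow(Add(-320, 754), -1)), Function('K')(-23)) = Add(Add(Mul(-149, Add(-149, -51)), Pow(Add(-320, 754), -1)), Pow(Add(5, -23), 2)) = Add(Add(Mul(-149, -200), Pow(434, -1)), Pow(-18, 2)) = Add(Add(29800, Rational(1, 434)), 324) = Add(Rational(12933201, 434), 324) = Rational(13073817, 434)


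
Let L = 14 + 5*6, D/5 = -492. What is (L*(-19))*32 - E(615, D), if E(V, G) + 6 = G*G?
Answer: -6078346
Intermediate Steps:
D = -2460 (D = 5*(-492) = -2460)
L = 44 (L = 14 + 30 = 44)
E(V, G) = -6 + G² (E(V, G) = -6 + G*G = -6 + G²)
(L*(-19))*32 - E(615, D) = (44*(-19))*32 - (-6 + (-2460)²) = -836*32 - (-6 + 6051600) = -26752 - 1*6051594 = -26752 - 6051594 = -6078346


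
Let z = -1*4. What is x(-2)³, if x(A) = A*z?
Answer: 512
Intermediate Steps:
z = -4
x(A) = -4*A (x(A) = A*(-4) = -4*A)
x(-2)³ = (-4*(-2))³ = 8³ = 512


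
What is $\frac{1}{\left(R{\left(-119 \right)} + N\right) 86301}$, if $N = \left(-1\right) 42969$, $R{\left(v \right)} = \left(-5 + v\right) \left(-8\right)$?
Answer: $- \frac{1}{3622657077} \approx -2.7604 \cdot 10^{-10}$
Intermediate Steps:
$R{\left(v \right)} = 40 - 8 v$
$N = -42969$
$\frac{1}{\left(R{\left(-119 \right)} + N\right) 86301} = \frac{1}{\left(\left(40 - -952\right) - 42969\right) 86301} = \frac{1}{\left(40 + 952\right) - 42969} \cdot \frac{1}{86301} = \frac{1}{992 - 42969} \cdot \frac{1}{86301} = \frac{1}{-41977} \cdot \frac{1}{86301} = \left(- \frac{1}{41977}\right) \frac{1}{86301} = - \frac{1}{3622657077}$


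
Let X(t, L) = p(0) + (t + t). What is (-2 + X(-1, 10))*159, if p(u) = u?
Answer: -636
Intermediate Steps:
X(t, L) = 2*t (X(t, L) = 0 + (t + t) = 0 + 2*t = 2*t)
(-2 + X(-1, 10))*159 = (-2 + 2*(-1))*159 = (-2 - 2)*159 = -4*159 = -636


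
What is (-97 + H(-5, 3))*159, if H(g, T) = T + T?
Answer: -14469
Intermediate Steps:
H(g, T) = 2*T
(-97 + H(-5, 3))*159 = (-97 + 2*3)*159 = (-97 + 6)*159 = -91*159 = -14469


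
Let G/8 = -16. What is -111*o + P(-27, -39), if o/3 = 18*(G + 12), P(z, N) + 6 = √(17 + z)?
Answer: 695298 + I*√10 ≈ 6.953e+5 + 3.1623*I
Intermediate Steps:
G = -128 (G = 8*(-16) = -128)
P(z, N) = -6 + √(17 + z)
o = -6264 (o = 3*(18*(-128 + 12)) = 3*(18*(-116)) = 3*(-2088) = -6264)
-111*o + P(-27, -39) = -111*(-6264) + (-6 + √(17 - 27)) = 695304 + (-6 + √(-10)) = 695304 + (-6 + I*√10) = 695298 + I*√10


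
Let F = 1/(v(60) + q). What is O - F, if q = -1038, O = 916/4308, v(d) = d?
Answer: 75013/351102 ≈ 0.21365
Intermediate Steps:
O = 229/1077 (O = 916*(1/4308) = 229/1077 ≈ 0.21263)
F = -1/978 (F = 1/(60 - 1038) = 1/(-978) = -1/978 ≈ -0.0010225)
O - F = 229/1077 - 1*(-1/978) = 229/1077 + 1/978 = 75013/351102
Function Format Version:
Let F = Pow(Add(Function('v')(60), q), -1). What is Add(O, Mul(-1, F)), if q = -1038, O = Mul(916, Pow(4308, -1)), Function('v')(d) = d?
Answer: Rational(75013, 351102) ≈ 0.21365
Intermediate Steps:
O = Rational(229, 1077) (O = Mul(916, Rational(1, 4308)) = Rational(229, 1077) ≈ 0.21263)
F = Rational(-1, 978) (F = Pow(Add(60, -1038), -1) = Pow(-978, -1) = Rational(-1, 978) ≈ -0.0010225)
Add(O, Mul(-1, F)) = Add(Rational(229, 1077), Mul(-1, Rational(-1, 978))) = Add(Rational(229, 1077), Rational(1, 978)) = Rational(75013, 351102)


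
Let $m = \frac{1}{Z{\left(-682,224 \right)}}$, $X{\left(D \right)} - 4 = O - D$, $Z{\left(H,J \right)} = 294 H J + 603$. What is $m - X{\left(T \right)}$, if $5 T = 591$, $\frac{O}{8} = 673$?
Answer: $- \frac{1183417616966}{224565945} \approx -5269.8$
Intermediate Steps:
$O = 5384$ ($O = 8 \cdot 673 = 5384$)
$Z{\left(H,J \right)} = 603 + 294 H J$ ($Z{\left(H,J \right)} = 294 H J + 603 = 603 + 294 H J$)
$T = \frac{591}{5}$ ($T = \frac{1}{5} \cdot 591 = \frac{591}{5} \approx 118.2$)
$X{\left(D \right)} = 5388 - D$ ($X{\left(D \right)} = 4 - \left(-5384 + D\right) = 5388 - D$)
$m = - \frac{1}{44913189}$ ($m = \frac{1}{603 + 294 \left(-682\right) 224} = \frac{1}{603 - 44913792} = \frac{1}{-44913189} = - \frac{1}{44913189} \approx -2.2265 \cdot 10^{-8}$)
$m - X{\left(T \right)} = - \frac{1}{44913189} - \left(5388 - \frac{591}{5}\right) = - \frac{1}{44913189} - \frac{26349}{5} = - \frac{1183417616966}{224565945}$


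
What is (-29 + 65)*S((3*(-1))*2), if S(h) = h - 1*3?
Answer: -324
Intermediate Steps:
S(h) = -3 + h (S(h) = h - 3 = -3 + h)
(-29 + 65)*S((3*(-1))*2) = (-29 + 65)*(-3 + (3*(-1))*2) = 36*(-3 - 3*2) = 36*(-3 - 6) = 36*(-9) = -324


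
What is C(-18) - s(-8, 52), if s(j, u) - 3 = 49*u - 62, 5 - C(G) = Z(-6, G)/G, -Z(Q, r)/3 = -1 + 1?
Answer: -2484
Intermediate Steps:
Z(Q, r) = 0 (Z(Q, r) = -3*(-1 + 1) = -3*0 = 0)
C(G) = 5 (C(G) = 5 - 0/G = 5 - 1*0 = 5 + 0 = 5)
s(j, u) = -59 + 49*u (s(j, u) = 3 + (49*u - 62) = 3 + (-62 + 49*u) = -59 + 49*u)
C(-18) - s(-8, 52) = 5 - (-59 + 49*52) = 5 - (-59 + 2548) = 5 - 1*2489 = 5 - 2489 = -2484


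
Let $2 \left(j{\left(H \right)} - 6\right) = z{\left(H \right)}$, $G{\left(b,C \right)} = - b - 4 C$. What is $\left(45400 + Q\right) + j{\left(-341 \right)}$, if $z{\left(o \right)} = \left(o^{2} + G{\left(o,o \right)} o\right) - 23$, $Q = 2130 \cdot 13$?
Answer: $- \frac{318955}{2} \approx -1.5948 \cdot 10^{5}$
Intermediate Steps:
$Q = 27690$
$z{\left(o \right)} = -23 - 4 o^{2}$ ($z{\left(o \right)} = \left(o^{2} + \left(- o - 4 o\right) o\right) - 23 = \left(o^{2} + - 5 o o\right) - 23 = \left(o^{2} - 5 o^{2}\right) - 23 = - 4 o^{2} - 23 = -23 - 4 o^{2}$)
$j{\left(H \right)} = - \frac{11}{2} - 2 H^{2}$ ($j{\left(H \right)} = 6 + \frac{-23 - 4 H^{2}}{2} = 6 - \left(\frac{23}{2} + 2 H^{2}\right) = - \frac{11}{2} - 2 H^{2}$)
$\left(45400 + Q\right) + j{\left(-341 \right)} = \left(45400 + 27690\right) - \left(\frac{11}{2} + 2 \left(-341\right)^{2}\right) = 73090 - \frac{465135}{2} = - \frac{318955}{2}$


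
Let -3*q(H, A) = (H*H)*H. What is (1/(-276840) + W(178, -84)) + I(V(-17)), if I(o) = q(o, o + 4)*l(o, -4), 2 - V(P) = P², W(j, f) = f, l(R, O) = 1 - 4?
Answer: -6544494001081/276840 ≈ -2.3640e+7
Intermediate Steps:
l(R, O) = -3
V(P) = 2 - P²
q(H, A) = -H³/3 (q(H, A) = -H*H*H/3 = -H²*H/3 = -H³/3)
I(o) = o³ (I(o) = -o³/3*(-3) = o³)
(1/(-276840) + W(178, -84)) + I(V(-17)) = (1/(-276840) - 84) + (2 - 1*(-17)²)³ = (-1/276840 - 84) + (2 - 1*289)³ = -23254561/276840 + (2 - 289)³ = -23254561/276840 + (-287)³ = -23254561/276840 - 23639903 = -6544494001081/276840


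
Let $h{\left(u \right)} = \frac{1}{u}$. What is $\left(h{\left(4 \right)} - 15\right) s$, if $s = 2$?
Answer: $- \frac{59}{2} \approx -29.5$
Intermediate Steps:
$\left(h{\left(4 \right)} - 15\right) s = \left(\frac{1}{4} - 15\right) 2 = \left(- \frac{59}{4}\right) 2 = - \frac{59}{2}$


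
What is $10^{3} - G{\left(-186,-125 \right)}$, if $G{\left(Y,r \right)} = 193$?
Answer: $807$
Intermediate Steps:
$10^{3} - G{\left(-186,-125 \right)} = 10^{3} - 193 = 1000 - 193 = 807$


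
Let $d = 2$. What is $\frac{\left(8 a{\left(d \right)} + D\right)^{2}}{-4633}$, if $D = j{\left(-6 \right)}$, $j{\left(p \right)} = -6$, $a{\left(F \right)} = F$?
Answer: $- \frac{100}{4633} \approx -0.021584$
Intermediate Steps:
$D = -6$
$\frac{\left(8 a{\left(d \right)} + D\right)^{2}}{-4633} = \frac{\left(8 \cdot 2 - 6\right)^{2}}{-4633} = \left(16 - 6\right)^{2} \left(- \frac{1}{4633}\right) = 10^{2} \left(- \frac{1}{4633}\right) = 100 \left(- \frac{1}{4633}\right) = - \frac{100}{4633}$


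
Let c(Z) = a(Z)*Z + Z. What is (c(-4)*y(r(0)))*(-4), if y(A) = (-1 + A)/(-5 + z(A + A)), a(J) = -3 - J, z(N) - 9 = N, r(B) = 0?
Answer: -8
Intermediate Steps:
z(N) = 9 + N
c(Z) = Z + Z*(-3 - Z) (c(Z) = (-3 - Z)*Z + Z = Z*(-3 - Z) + Z = Z + Z*(-3 - Z))
y(A) = (-1 + A)/(4 + 2*A) (y(A) = (-1 + A)/(-5 + (9 + (A + A))) = (-1 + A)/(-5 + (9 + 2*A)) = (-1 + A)/(4 + 2*A))
(c(-4)*y(r(0)))*(-4) = ((-1*(-4)*(2 - 4))*((-1 + 0)/(2*(2 + 0))))*(-4) = ((-1*(-4)*(-2))*((1/2)*(-1)/2))*(-4) = -4*(-1)/2*(-4) = -8*(-1/4)*(-4) = 2*(-4) = -8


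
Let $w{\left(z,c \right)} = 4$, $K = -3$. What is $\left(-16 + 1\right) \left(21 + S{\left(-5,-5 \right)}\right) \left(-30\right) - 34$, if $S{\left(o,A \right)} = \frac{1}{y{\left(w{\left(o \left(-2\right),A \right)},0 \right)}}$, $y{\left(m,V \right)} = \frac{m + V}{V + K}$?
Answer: $\frac{18157}{2} \approx 9078.5$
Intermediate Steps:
$y{\left(m,V \right)} = \frac{V + m}{-3 + V}$ ($y{\left(m,V \right)} = \frac{m + V}{V - 3} = \frac{V + m}{-3 + V}$)
$S{\left(o,A \right)} = - \frac{3}{4}$ ($S{\left(o,A \right)} = \frac{1}{\frac{1}{-3 + 0} \left(0 + 4\right)} = \frac{1}{\frac{1}{-3} \cdot 4} = \frac{1}{\left(- \frac{1}{3}\right) 4} = \frac{1}{- \frac{4}{3}} = - \frac{3}{4}$)
$\left(-16 + 1\right) \left(21 + S{\left(-5,-5 \right)}\right) \left(-30\right) - 34 = \left(-16 + 1\right) \left(21 - \frac{3}{4}\right) \left(-30\right) - 34 = \left(-15\right) \frac{81}{4} \left(-30\right) - 34 = \left(- \frac{1215}{4}\right) \left(-30\right) - 34 = \frac{18225}{2} - 34 = \frac{18157}{2}$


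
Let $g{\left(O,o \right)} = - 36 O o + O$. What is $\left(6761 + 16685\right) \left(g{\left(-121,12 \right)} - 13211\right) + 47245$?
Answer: $913034485$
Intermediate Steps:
$g{\left(O,o \right)} = O - 36 O o$ ($g{\left(O,o \right)} = - 36 O o + O = O - 36 O o$)
$\left(6761 + 16685\right) \left(g{\left(-121,12 \right)} - 13211\right) + 47245 = \left(6761 + 16685\right) \left(- 121 \left(1 - 432\right) - 13211\right) + 47245 = 23446 \left(- 121 \left(1 - 432\right) - 13211\right) + 47245 = 23446 \left(\left(-121\right) \left(-431\right) - 13211\right) + 47245 = 23446 \left(52151 - 13211\right) + 47245 = 23446 \cdot 38940 + 47245 = 912987240 + 47245 = 913034485$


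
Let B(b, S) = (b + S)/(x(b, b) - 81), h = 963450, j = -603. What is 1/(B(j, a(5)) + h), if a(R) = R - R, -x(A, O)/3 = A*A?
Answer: 121212/116781701467 ≈ 1.0379e-6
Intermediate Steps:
x(A, O) = -3*A**2 (x(A, O) = -3*A*A = -3*A**2)
a(R) = 0
B(b, S) = (S + b)/(-81 - 3*b**2) (B(b, S) = (b + S)/(-3*b**2 - 81) = (S + b)/(-81 - 3*b**2))
1/(B(j, a(5)) + h) = 1/((-1*0 - 1*(-603))/(3*(27 + (-603)**2)) + 963450) = 1/((0 + 603)/(3*(27 + 363609)) + 963450) = 1/((1/3)*603/363636 + 963450) = 1/((1/3)*(1/363636)*603 + 963450) = 1/(67/121212 + 963450) = 1/(116781701467/121212) = 121212/116781701467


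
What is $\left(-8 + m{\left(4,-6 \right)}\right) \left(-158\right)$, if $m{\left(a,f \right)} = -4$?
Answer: $1896$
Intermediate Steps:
$\left(-8 + m{\left(4,-6 \right)}\right) \left(-158\right) = \left(-8 - 4\right) \left(-158\right) = \left(-12\right) \left(-158\right) = 1896$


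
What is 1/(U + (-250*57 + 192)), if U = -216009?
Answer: -1/230067 ≈ -4.3466e-6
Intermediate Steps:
1/(U + (-250*57 + 192)) = 1/(-216009 + (-250*57 + 192)) = 1/(-216009 + (-14250 + 192)) = 1/(-216009 - 14058) = 1/(-230067) = -1/230067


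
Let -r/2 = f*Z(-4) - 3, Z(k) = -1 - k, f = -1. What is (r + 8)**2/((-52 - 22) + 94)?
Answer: 20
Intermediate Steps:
r = 12 (r = -2*(-(-1 - 1*(-4)) - 3) = -2*(-(-1 + 4) - 3) = -2*(-1*3 - 3) = -2*(-3 - 3) = -2*(-6) = 12)
(r + 8)**2/((-52 - 22) + 94) = (12 + 8)**2/((-52 - 22) + 94) = 20**2/(-74 + 94) = 400/20 = 400*(1/20) = 20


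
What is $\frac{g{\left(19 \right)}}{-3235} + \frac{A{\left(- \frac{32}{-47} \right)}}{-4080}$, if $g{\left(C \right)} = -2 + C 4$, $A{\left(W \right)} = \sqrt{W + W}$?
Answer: $- \frac{74}{3235} - \frac{\sqrt{47}}{23970} \approx -0.023161$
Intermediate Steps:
$A{\left(W \right)} = \sqrt{2} \sqrt{W}$ ($A{\left(W \right)} = \sqrt{2 W} = \sqrt{2} \sqrt{W}$)
$g{\left(C \right)} = -2 + 4 C$
$\frac{g{\left(19 \right)}}{-3235} + \frac{A{\left(- \frac{32}{-47} \right)}}{-4080} = \frac{-2 + 4 \cdot 19}{-3235} + \frac{\sqrt{2} \sqrt{- \frac{32}{-47}}}{-4080} = \left(-2 + 76\right) \left(- \frac{1}{3235}\right) + \sqrt{2} \sqrt{\left(-32\right) \left(- \frac{1}{47}\right)} \left(- \frac{1}{4080}\right) = 74 \left(- \frac{1}{3235}\right) + \sqrt{2} \sqrt{\frac{32}{47}} \left(- \frac{1}{4080}\right) = - \frac{74}{3235} + \sqrt{2} \frac{4 \sqrt{94}}{47} \left(- \frac{1}{4080}\right) = - \frac{74}{3235} + \frac{8 \sqrt{47}}{47} \left(- \frac{1}{4080}\right) = - \frac{74}{3235} - \frac{\sqrt{47}}{23970}$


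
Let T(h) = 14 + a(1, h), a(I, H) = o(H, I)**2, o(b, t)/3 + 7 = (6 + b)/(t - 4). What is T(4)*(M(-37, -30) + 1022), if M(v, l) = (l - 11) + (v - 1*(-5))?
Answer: 925275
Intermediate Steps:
o(b, t) = -21 + 3*(6 + b)/(-4 + t) (o(b, t) = -21 + 3*((6 + b)/(t - 4)) = -21 + 3*((6 + b)/(-4 + t)) = -21 + 3*(6 + b)/(-4 + t))
M(v, l) = -6 + l + v (M(v, l) = (-11 + l) + (v + 5) = (-11 + l) + (5 + v) = -6 + l + v)
a(I, H) = 9*(34 + H - 7*I)**2/(-4 + I)**2 (a(I, H) = (3*(34 + H - 7*I)/(-4 + I))**2 = 9*(34 + H - 7*I)**2/(-4 + I)**2)
T(h) = 14 + (27 + h)**2 (T(h) = 14 + 9*(34 + h - 7*1)**2/(-4 + 1)**2 = 14 + 9*(34 + h - 7)**2/(-3)**2 = 14 + 9*(1/9)*(27 + h)**2 = 14 + (27 + h)**2)
T(4)*(M(-37, -30) + 1022) = (14 + (27 + 4)**2)*((-6 - 30 - 37) + 1022) = (14 + 31**2)*(-73 + 1022) = (14 + 961)*949 = 975*949 = 925275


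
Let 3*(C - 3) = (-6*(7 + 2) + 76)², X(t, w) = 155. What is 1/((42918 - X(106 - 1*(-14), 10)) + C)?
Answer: 3/128782 ≈ 2.3295e-5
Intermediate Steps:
C = 493/3 (C = 3 + (-6*(7 + 2) + 76)²/3 = 3 + (-6*9 + 76)²/3 = 3 + (-54 + 76)²/3 = 3 + (⅓)*22² = 3 + (⅓)*484 = 3 + 484/3 = 493/3 ≈ 164.33)
1/((42918 - X(106 - 1*(-14), 10)) + C) = 1/((42918 - 1*155) + 493/3) = 1/((42918 - 155) + 493/3) = 1/(42763 + 493/3) = 1/(128782/3) = 3/128782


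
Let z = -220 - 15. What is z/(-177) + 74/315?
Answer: 29041/18585 ≈ 1.5626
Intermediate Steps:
z = -235
z/(-177) + 74/315 = -235/(-177) + 74/315 = -235*(-1/177) + 74*(1/315) = 235/177 + 74/315 = 29041/18585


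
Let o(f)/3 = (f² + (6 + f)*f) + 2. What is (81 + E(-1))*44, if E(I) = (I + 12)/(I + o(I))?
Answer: 24464/7 ≈ 3494.9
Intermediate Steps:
o(f) = 6 + 3*f² + 3*f*(6 + f) (o(f) = 3*((f² + (6 + f)*f) + 2) = 3*((f² + f*(6 + f)) + 2) = 3*(2 + f² + f*(6 + f)) = 6 + 3*f² + 3*f*(6 + f))
E(I) = (12 + I)/(6 + 6*I² + 19*I) (E(I) = (I + 12)/(I + (6 + 6*I² + 18*I)) = (12 + I)/(6 + 6*I² + 19*I))
(81 + E(-1))*44 = (81 + (12 - 1)/(6 + 6*(-1)² + 19*(-1)))*44 = (81 + 11/(6 + 6*1 - 19))*44 = (81 + 11/(6 + 6 - 19))*44 = (81 + 11/(-7))*44 = (81 - ⅐*11)*44 = (81 - 11/7)*44 = (556/7)*44 = 24464/7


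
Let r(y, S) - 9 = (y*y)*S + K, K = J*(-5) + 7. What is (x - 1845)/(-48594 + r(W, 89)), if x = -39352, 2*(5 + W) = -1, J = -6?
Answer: 164788/183423 ≈ 0.89840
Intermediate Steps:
W = -11/2 (W = -5 + (½)*(-1) = -5 - ½ = -11/2 ≈ -5.5000)
K = 37 (K = -6*(-5) + 7 = 30 + 7 = 37)
r(y, S) = 46 + S*y² (r(y, S) = 9 + ((y*y)*S + 37) = 9 + (y²*S + 37) = 9 + (S*y² + 37) = 9 + (37 + S*y²) = 46 + S*y²)
(x - 1845)/(-48594 + r(W, 89)) = (-39352 - 1845)/(-48594 + (46 + 89*(-11/2)²)) = -41197/(-48594 + (46 + 89*(121/4))) = -41197/(-48594 + (46 + 10769/4)) = -41197/(-48594 + 10953/4) = -41197/(-183423/4) = -41197*(-4/183423) = 164788/183423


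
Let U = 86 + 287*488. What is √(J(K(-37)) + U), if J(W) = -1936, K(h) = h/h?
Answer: √138206 ≈ 371.76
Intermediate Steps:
U = 140142 (U = 86 + 140056 = 140142)
K(h) = 1
√(J(K(-37)) + U) = √(-1936 + 140142) = √138206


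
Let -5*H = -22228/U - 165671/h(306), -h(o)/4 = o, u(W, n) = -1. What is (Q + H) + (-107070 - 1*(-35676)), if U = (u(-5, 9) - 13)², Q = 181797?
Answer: 33106335529/299880 ≈ 1.1040e+5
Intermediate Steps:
h(o) = -4*o
U = 196 (U = (-1 - 13)² = (-14)² = 196)
H = -1316111/299880 (H = -(-22228/196 - 165671/((-4*306)))/5 = -(-22228*1/196 - 165671/(-1224))/5 = -(-5557/49 - 165671*(-1/1224))/5 = -(-5557/49 + 165671/1224)/5 = -⅕*1316111/59976 = -1316111/299880 ≈ -4.3888)
(Q + H) + (-107070 - 1*(-35676)) = (181797 - 1316111/299880) + (-107070 - 1*(-35676)) = 54515968249/299880 + (-107070 + 35676) = 54515968249/299880 - 71394 = 33106335529/299880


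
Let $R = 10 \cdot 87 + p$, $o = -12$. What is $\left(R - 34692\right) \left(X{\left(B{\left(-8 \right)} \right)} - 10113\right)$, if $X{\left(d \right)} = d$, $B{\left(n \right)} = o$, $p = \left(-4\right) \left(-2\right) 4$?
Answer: $342123750$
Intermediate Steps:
$p = 32$ ($p = 8 \cdot 4 = 32$)
$B{\left(n \right)} = -12$
$R = 902$ ($R = 10 \cdot 87 + 32 = 870 + 32 = 902$)
$\left(R - 34692\right) \left(X{\left(B{\left(-8 \right)} \right)} - 10113\right) = \left(902 - 34692\right) \left(-12 - 10113\right) = \left(-33790\right) \left(-10125\right) = 342123750$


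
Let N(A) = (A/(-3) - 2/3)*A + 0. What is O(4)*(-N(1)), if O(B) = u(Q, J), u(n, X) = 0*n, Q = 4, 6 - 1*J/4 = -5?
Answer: 0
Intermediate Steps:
J = 44 (J = 24 - 4*(-5) = 24 + 20 = 44)
u(n, X) = 0
O(B) = 0
N(A) = A*(-⅔ - A/3) (N(A) = (A*(-⅓) - 2*⅓)*A + 0 = (-A/3 - ⅔)*A + 0 = (-⅔ - A/3)*A + 0 = A*(-⅔ - A/3) + 0 = A*(-⅔ - A/3))
O(4)*(-N(1)) = 0*(-(-⅓*1*(2 + 1))) = 0*(-(-⅓*1*3)) = 0*(-(-1)) = 0*(-1*(-1)) = 0*1 = 0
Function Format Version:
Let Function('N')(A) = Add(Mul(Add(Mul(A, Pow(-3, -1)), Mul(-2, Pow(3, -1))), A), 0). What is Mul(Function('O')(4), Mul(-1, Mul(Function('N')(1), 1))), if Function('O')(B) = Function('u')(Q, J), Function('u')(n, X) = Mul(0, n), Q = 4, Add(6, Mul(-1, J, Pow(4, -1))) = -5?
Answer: 0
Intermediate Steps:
J = 44 (J = Add(24, Mul(-4, -5)) = Add(24, 20) = 44)
Function('u')(n, X) = 0
Function('O')(B) = 0
Function('N')(A) = Mul(A, Add(Rational(-2, 3), Mul(Rational(-1, 3), A))) (Function('N')(A) = Add(Mul(Add(Mul(A, Rational(-1, 3)), Mul(-2, Rational(1, 3))), A), 0) = Add(Mul(Add(Mul(Rational(-1, 3), A), Rational(-2, 3)), A), 0) = Add(Mul(Add(Rational(-2, 3), Mul(Rational(-1, 3), A)), A), 0) = Add(Mul(A, Add(Rational(-2, 3), Mul(Rational(-1, 3), A))), 0) = Mul(A, Add(Rational(-2, 3), Mul(Rational(-1, 3), A))))
Mul(Function('O')(4), Mul(-1, Mul(Function('N')(1), 1))) = Mul(0, Mul(-1, Mul(Mul(Rational(-1, 3), 1, Add(2, 1)), 1))) = Mul(0, Mul(-1, Mul(Mul(Rational(-1, 3), 1, 3), 1))) = Mul(0, Mul(-1, Mul(-1, 1))) = Mul(0, Mul(-1, -1)) = Mul(0, 1) = 0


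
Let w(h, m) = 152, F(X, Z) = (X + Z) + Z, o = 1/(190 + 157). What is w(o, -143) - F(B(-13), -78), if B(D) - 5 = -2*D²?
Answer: 641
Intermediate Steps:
B(D) = 5 - 2*D²
o = 1/347 ≈ 0.0028818
F(X, Z) = X + 2*Z
w(o, -143) - F(B(-13), -78) = 152 - ((5 - 2*(-13)²) + 2*(-78)) = 152 - ((5 - 2*169) - 156) = 152 - ((5 - 338) - 156) = 152 - (-333 - 156) = 152 - 1*(-489) = 152 + 489 = 641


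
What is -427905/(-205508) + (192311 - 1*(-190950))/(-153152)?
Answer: -3307173757/7868490304 ≈ -0.42031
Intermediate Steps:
-427905/(-205508) + (192311 - 1*(-190950))/(-153152) = -427905*(-1/205508) + (192311 + 190950)*(-1/153152) = 427905/205508 + 383261*(-1/153152) = 427905/205508 - 383261/153152 = -3307173757/7868490304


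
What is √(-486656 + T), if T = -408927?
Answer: I*√895583 ≈ 946.35*I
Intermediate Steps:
√(-486656 + T) = √(-486656 - 408927) = √(-895583) = I*√895583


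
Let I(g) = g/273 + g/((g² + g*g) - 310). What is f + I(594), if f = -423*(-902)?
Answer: 1749342302433/4584853 ≈ 3.8155e+5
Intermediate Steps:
f = 381546
I(g) = g/273 + g/(-310 + 2*g²) (I(g) = g*(1/273) + g/((g² + g²) - 310) = g/273 + g/(2*g² - 310) = g/273 + g/(-310 + 2*g²))
f + I(594) = 381546 + (1/546)*594*(-37 + 2*594²)/(-155 + 594²) = 381546 + (1/546)*594*(-37 + 2*352836)/(-155 + 352836) = 381546 + (1/546)*594*(-37 + 705672)/352681 = 381546 + (1/546)*594*(1/352681)*705635 = 381546 + 9979695/4584853 = 1749342302433/4584853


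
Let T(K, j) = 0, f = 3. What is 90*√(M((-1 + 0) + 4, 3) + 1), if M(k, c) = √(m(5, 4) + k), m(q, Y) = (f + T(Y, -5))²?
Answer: 90*√(1 + 2*√3) ≈ 190.16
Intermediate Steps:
m(q, Y) = 9 (m(q, Y) = (3 + 0)² = 3² = 9)
M(k, c) = √(9 + k)
90*√(M((-1 + 0) + 4, 3) + 1) = 90*√(√(9 + ((-1 + 0) + 4)) + 1) = 90*√(√(9 + (-1 + 4)) + 1) = 90*√(√(9 + 3) + 1) = 90*√(√12 + 1) = 90*√(2*√3 + 1) = 90*√(1 + 2*√3)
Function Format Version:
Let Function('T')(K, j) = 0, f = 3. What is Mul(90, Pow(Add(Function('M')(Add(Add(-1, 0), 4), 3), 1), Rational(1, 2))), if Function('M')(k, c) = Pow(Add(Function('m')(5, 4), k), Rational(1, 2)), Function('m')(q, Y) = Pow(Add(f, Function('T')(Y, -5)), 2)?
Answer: Mul(90, Pow(Add(1, Mul(2, Pow(3, Rational(1, 2)))), Rational(1, 2))) ≈ 190.16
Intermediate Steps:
Function('m')(q, Y) = 9 (Function('m')(q, Y) = Pow(Add(3, 0), 2) = Pow(3, 2) = 9)
Function('M')(k, c) = Pow(Add(9, k), Rational(1, 2))
Mul(90, Pow(Add(Function('M')(Add(Add(-1, 0), 4), 3), 1), Rational(1, 2))) = Mul(90, Pow(Add(Pow(Add(9, Add(Add(-1, 0), 4)), Rational(1, 2)), 1), Rational(1, 2))) = Mul(90, Pow(Add(Pow(Add(9, Add(-1, 4)), Rational(1, 2)), 1), Rational(1, 2))) = Mul(90, Pow(Add(Pow(Add(9, 3), Rational(1, 2)), 1), Rational(1, 2))) = Mul(90, Pow(Add(Pow(12, Rational(1, 2)), 1), Rational(1, 2))) = Mul(90, Pow(Add(Mul(2, Pow(3, Rational(1, 2))), 1), Rational(1, 2))) = Mul(90, Pow(Add(1, Mul(2, Pow(3, Rational(1, 2)))), Rational(1, 2)))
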